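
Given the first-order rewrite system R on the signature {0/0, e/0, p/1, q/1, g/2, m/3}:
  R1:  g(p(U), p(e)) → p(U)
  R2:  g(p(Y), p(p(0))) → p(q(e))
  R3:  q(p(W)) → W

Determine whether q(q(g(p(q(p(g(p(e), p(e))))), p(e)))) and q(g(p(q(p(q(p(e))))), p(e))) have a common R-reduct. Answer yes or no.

yes — NF(t₁) = e, NF(t₂) = e

Reduce t₁ = q(q(g(p(q(p(g(p(e), p(e))))), p(e)))):
1. q(q(g(p(q(p(g(p(e), p(e))))), p(e))))  →  q(q(p(q(p(g(p(e), p(e)))))))   [R1 at 1.1]
2. q(q(p(q(p(g(p(e), p(e)))))))  →  q(q(p(g(p(e), p(e)))))   [R3 at 1]
3. q(q(p(g(p(e), p(e)))))  →  q(g(p(e), p(e)))   [R3 at 1]
4. q(g(p(e), p(e)))  →  q(p(e))   [R1 at 1]
5. q(p(e))  →  e   [R3 at ε]

Reduce t₂ = q(g(p(q(p(q(p(e))))), p(e))):
1. q(g(p(q(p(q(p(e))))), p(e)))  →  q(p(q(p(q(p(e))))))   [R1 at 1]
2. q(p(q(p(q(p(e))))))  →  q(p(q(p(e))))   [R3 at ε]
3. q(p(q(p(e))))  →  q(p(e))   [R3 at ε]
4. q(p(e))  →  e   [R3 at ε]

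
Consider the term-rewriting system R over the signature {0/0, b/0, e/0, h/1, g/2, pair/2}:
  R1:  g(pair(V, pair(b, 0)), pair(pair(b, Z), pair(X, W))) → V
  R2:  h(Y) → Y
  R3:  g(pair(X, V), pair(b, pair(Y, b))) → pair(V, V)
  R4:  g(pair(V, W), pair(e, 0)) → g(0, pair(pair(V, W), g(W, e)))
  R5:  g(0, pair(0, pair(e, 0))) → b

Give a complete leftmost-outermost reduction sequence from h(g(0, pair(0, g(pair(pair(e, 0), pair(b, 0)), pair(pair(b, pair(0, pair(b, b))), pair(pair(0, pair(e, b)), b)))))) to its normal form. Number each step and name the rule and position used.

1. h(g(0, pair(0, g(pair(pair(e, 0), pair(b, 0)), pair(pair(b, pair(0, pair(b, b))), pair(pair(0, pair(e, b)), b))))))  →  g(0, pair(0, g(pair(pair(e, 0), pair(b, 0)), pair(pair(b, pair(0, pair(b, b))), pair(pair(0, pair(e, b)), b)))))   [R2 at ε]
2. g(0, pair(0, g(pair(pair(e, 0), pair(b, 0)), pair(pair(b, pair(0, pair(b, b))), pair(pair(0, pair(e, b)), b)))))  →  g(0, pair(0, pair(e, 0)))   [R1 at 2.2]
3. g(0, pair(0, pair(e, 0)))  →  b   [R5 at ε]

b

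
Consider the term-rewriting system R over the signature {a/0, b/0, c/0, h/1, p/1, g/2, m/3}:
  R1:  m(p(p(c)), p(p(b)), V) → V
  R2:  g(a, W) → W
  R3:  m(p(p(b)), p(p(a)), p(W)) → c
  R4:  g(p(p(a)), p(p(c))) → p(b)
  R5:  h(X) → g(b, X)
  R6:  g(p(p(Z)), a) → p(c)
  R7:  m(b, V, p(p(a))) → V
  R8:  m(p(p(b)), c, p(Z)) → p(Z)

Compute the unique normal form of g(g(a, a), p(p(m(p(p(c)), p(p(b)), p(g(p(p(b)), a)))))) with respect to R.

1. g(g(a, a), p(p(m(p(p(c)), p(p(b)), p(g(p(p(b)), a))))))  →  g(a, p(p(m(p(p(c)), p(p(b)), p(g(p(p(b)), a))))))   [R2 at 1]
2. g(a, p(p(m(p(p(c)), p(p(b)), p(g(p(p(b)), a))))))  →  p(p(m(p(p(c)), p(p(b)), p(g(p(p(b)), a)))))   [R2 at ε]
3. p(p(m(p(p(c)), p(p(b)), p(g(p(p(b)), a)))))  →  p(p(p(g(p(p(b)), a))))   [R1 at 1.1]
4. p(p(p(g(p(p(b)), a))))  →  p(p(p(p(c))))   [R6 at 1.1.1]

p(p(p(p(c))))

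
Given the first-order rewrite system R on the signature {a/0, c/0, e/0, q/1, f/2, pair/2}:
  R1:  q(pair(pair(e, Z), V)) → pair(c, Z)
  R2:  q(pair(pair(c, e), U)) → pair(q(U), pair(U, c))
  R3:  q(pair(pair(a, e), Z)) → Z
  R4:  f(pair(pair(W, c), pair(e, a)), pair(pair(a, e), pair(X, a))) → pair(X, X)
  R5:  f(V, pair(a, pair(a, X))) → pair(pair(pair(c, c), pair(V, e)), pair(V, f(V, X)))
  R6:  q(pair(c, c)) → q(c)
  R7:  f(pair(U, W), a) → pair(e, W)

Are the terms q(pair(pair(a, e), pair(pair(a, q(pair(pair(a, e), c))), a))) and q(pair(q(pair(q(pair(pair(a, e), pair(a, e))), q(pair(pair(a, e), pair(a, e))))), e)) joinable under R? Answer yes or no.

Reduce t₁ = q(pair(pair(a, e), pair(pair(a, q(pair(pair(a, e), c))), a))):
1. q(pair(pair(a, e), pair(pair(a, q(pair(pair(a, e), c))), a)))  →  pair(pair(a, q(pair(pair(a, e), c))), a)   [R3 at ε]
2. pair(pair(a, q(pair(pair(a, e), c))), a)  →  pair(pair(a, c), a)   [R3 at 1.2]

Reduce t₂ = q(pair(q(pair(q(pair(pair(a, e), pair(a, e))), q(pair(pair(a, e), pair(a, e))))), e)):
1. q(pair(q(pair(q(pair(pair(a, e), pair(a, e))), q(pair(pair(a, e), pair(a, e))))), e))  →  q(pair(q(pair(pair(a, e), q(pair(pair(a, e), pair(a, e))))), e))   [R3 at 1.1.1.1]
2. q(pair(q(pair(pair(a, e), q(pair(pair(a, e), pair(a, e))))), e))  →  q(pair(q(pair(pair(a, e), pair(a, e))), e))   [R3 at 1.1]
3. q(pair(q(pair(pair(a, e), pair(a, e))), e))  →  q(pair(pair(a, e), e))   [R3 at 1.1]
4. q(pair(pair(a, e), e))  →  e   [R3 at ε]

no — NF(t₁) = pair(pair(a, c), a), NF(t₂) = e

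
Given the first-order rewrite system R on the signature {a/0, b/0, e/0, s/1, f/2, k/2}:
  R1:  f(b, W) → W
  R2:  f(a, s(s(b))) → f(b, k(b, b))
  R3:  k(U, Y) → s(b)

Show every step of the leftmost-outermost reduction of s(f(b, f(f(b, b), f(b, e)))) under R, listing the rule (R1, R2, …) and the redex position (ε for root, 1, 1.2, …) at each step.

1. s(f(b, f(f(b, b), f(b, e))))  →  s(f(f(b, b), f(b, e)))   [R1 at 1]
2. s(f(f(b, b), f(b, e)))  →  s(f(b, f(b, e)))   [R1 at 1.1]
3. s(f(b, f(b, e)))  →  s(f(b, e))   [R1 at 1]
4. s(f(b, e))  →  s(e)   [R1 at 1]

s(e)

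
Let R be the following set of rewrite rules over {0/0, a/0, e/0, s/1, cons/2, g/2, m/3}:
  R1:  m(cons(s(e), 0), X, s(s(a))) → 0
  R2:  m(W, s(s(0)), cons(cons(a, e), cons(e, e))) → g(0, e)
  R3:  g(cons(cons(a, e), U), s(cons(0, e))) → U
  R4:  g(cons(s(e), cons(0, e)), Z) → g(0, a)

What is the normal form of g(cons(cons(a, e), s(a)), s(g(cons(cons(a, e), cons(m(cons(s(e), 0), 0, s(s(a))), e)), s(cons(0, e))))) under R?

1. g(cons(cons(a, e), s(a)), s(g(cons(cons(a, e), cons(m(cons(s(e), 0), 0, s(s(a))), e)), s(cons(0, e)))))  →  g(cons(cons(a, e), s(a)), s(cons(m(cons(s(e), 0), 0, s(s(a))), e)))   [R3 at 2.1]
2. g(cons(cons(a, e), s(a)), s(cons(m(cons(s(e), 0), 0, s(s(a))), e)))  →  g(cons(cons(a, e), s(a)), s(cons(0, e)))   [R1 at 2.1.1]
3. g(cons(cons(a, e), s(a)), s(cons(0, e)))  →  s(a)   [R3 at ε]

s(a)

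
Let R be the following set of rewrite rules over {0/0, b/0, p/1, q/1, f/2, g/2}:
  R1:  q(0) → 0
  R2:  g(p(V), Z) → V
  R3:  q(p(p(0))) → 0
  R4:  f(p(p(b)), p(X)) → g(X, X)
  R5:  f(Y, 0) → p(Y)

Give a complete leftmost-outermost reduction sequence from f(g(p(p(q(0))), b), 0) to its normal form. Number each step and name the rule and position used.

p(p(0))

1. f(g(p(p(q(0))), b), 0)  →  p(g(p(p(q(0))), b))   [R5 at ε]
2. p(g(p(p(q(0))), b))  →  p(p(q(0)))   [R2 at 1]
3. p(p(q(0)))  →  p(p(0))   [R1 at 1.1]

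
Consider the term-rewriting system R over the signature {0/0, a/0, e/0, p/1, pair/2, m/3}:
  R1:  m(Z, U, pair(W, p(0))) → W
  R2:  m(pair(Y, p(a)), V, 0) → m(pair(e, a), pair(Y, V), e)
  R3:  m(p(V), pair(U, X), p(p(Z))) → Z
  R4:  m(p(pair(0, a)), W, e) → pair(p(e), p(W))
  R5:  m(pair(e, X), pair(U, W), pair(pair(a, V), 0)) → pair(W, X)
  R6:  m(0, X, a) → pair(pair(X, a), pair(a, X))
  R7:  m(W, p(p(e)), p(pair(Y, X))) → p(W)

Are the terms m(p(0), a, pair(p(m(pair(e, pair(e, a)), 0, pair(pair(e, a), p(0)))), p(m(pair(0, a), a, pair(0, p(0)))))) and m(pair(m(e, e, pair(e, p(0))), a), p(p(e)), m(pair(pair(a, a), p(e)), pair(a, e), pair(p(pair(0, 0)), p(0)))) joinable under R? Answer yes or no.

Reduce t₁ = m(p(0), a, pair(p(m(pair(e, pair(e, a)), 0, pair(pair(e, a), p(0)))), p(m(pair(0, a), a, pair(0, p(0)))))):
1. m(p(0), a, pair(p(m(pair(e, pair(e, a)), 0, pair(pair(e, a), p(0)))), p(m(pair(0, a), a, pair(0, p(0))))))  →  m(p(0), a, pair(p(pair(e, a)), p(m(pair(0, a), a, pair(0, p(0))))))   [R1 at 3.1.1]
2. m(p(0), a, pair(p(pair(e, a)), p(m(pair(0, a), a, pair(0, p(0))))))  →  m(p(0), a, pair(p(pair(e, a)), p(0)))   [R1 at 3.2.1]
3. m(p(0), a, pair(p(pair(e, a)), p(0)))  →  p(pair(e, a))   [R1 at ε]

Reduce t₂ = m(pair(m(e, e, pair(e, p(0))), a), p(p(e)), m(pair(pair(a, a), p(e)), pair(a, e), pair(p(pair(0, 0)), p(0)))):
1. m(pair(m(e, e, pair(e, p(0))), a), p(p(e)), m(pair(pair(a, a), p(e)), pair(a, e), pair(p(pair(0, 0)), p(0))))  →  m(pair(e, a), p(p(e)), m(pair(pair(a, a), p(e)), pair(a, e), pair(p(pair(0, 0)), p(0))))   [R1 at 1.1]
2. m(pair(e, a), p(p(e)), m(pair(pair(a, a), p(e)), pair(a, e), pair(p(pair(0, 0)), p(0))))  →  m(pair(e, a), p(p(e)), p(pair(0, 0)))   [R1 at 3]
3. m(pair(e, a), p(p(e)), p(pair(0, 0)))  →  p(pair(e, a))   [R7 at ε]

yes — NF(t₁) = p(pair(e, a)), NF(t₂) = p(pair(e, a))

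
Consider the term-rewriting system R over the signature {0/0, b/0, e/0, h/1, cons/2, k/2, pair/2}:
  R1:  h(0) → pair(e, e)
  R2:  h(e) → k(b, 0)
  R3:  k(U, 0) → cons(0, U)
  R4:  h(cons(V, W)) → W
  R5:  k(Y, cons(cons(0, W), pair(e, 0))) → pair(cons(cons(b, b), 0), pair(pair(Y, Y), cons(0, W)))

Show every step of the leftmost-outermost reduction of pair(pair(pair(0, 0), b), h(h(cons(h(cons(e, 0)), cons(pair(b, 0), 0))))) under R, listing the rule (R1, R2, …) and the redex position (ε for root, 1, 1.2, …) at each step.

pair(pair(pair(0, 0), b), 0)

1. pair(pair(pair(0, 0), b), h(h(cons(h(cons(e, 0)), cons(pair(b, 0), 0)))))  →  pair(pair(pair(0, 0), b), h(cons(pair(b, 0), 0)))   [R4 at 2.1]
2. pair(pair(pair(0, 0), b), h(cons(pair(b, 0), 0)))  →  pair(pair(pair(0, 0), b), 0)   [R4 at 2]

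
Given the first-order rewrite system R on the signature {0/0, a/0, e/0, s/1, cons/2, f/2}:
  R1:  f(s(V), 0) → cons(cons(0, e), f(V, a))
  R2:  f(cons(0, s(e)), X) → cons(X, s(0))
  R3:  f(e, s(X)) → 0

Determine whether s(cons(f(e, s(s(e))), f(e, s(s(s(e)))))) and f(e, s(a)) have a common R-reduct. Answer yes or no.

no — NF(t₁) = s(cons(0, 0)), NF(t₂) = 0

Reduce t₁ = s(cons(f(e, s(s(e))), f(e, s(s(s(e)))))):
1. s(cons(f(e, s(s(e))), f(e, s(s(s(e))))))  →  s(cons(0, f(e, s(s(s(e))))))   [R3 at 1.1]
2. s(cons(0, f(e, s(s(s(e))))))  →  s(cons(0, 0))   [R3 at 1.2]

Reduce t₂ = f(e, s(a)):
1. f(e, s(a))  →  0   [R3 at ε]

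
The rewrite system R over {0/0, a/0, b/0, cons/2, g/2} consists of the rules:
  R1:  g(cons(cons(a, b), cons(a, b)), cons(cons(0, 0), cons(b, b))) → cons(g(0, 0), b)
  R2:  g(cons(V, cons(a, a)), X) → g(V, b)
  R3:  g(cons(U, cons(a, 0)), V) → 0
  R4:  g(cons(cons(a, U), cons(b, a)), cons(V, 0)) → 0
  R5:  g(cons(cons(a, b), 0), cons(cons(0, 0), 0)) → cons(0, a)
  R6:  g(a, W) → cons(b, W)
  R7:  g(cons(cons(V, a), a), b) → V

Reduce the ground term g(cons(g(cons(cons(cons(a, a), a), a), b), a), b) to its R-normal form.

1. g(cons(g(cons(cons(cons(a, a), a), a), b), a), b)  →  g(cons(cons(a, a), a), b)   [R7 at 1.1]
2. g(cons(cons(a, a), a), b)  →  a   [R7 at ε]

a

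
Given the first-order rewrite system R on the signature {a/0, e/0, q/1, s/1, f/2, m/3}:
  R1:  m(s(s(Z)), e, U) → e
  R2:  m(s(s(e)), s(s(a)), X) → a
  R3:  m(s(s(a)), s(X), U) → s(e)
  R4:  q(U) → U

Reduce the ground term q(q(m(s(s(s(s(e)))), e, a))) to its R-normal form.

e

1. q(q(m(s(s(s(s(e)))), e, a)))  →  q(m(s(s(s(s(e)))), e, a))   [R4 at ε]
2. q(m(s(s(s(s(e)))), e, a))  →  m(s(s(s(s(e)))), e, a)   [R4 at ε]
3. m(s(s(s(s(e)))), e, a)  →  e   [R1 at ε]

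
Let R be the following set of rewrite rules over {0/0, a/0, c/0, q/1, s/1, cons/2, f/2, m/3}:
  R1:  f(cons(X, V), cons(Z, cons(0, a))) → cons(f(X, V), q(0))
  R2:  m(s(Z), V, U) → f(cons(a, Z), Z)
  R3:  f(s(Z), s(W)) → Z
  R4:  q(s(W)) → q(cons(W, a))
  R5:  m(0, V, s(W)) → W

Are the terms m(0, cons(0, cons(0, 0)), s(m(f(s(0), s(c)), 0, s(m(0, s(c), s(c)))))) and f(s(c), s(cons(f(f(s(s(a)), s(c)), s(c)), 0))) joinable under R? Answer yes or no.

yes — NF(t₁) = c, NF(t₂) = c

Reduce t₁ = m(0, cons(0, cons(0, 0)), s(m(f(s(0), s(c)), 0, s(m(0, s(c), s(c)))))):
1. m(0, cons(0, cons(0, 0)), s(m(f(s(0), s(c)), 0, s(m(0, s(c), s(c))))))  →  m(f(s(0), s(c)), 0, s(m(0, s(c), s(c))))   [R5 at ε]
2. m(f(s(0), s(c)), 0, s(m(0, s(c), s(c))))  →  m(0, 0, s(m(0, s(c), s(c))))   [R3 at 1]
3. m(0, 0, s(m(0, s(c), s(c))))  →  m(0, s(c), s(c))   [R5 at ε]
4. m(0, s(c), s(c))  →  c   [R5 at ε]

Reduce t₂ = f(s(c), s(cons(f(f(s(s(a)), s(c)), s(c)), 0))):
1. f(s(c), s(cons(f(f(s(s(a)), s(c)), s(c)), 0)))  →  c   [R3 at ε]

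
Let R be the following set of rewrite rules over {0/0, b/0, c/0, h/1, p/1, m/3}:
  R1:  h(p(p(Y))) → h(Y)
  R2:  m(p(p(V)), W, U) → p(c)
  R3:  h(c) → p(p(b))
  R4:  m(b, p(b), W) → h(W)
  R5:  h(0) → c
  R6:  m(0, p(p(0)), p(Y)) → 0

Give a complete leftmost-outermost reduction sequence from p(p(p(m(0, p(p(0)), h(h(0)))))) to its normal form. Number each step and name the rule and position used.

1. p(p(p(m(0, p(p(0)), h(h(0))))))  →  p(p(p(m(0, p(p(0)), h(c)))))   [R5 at 1.1.1.3.1]
2. p(p(p(m(0, p(p(0)), h(c)))))  →  p(p(p(m(0, p(p(0)), p(p(b))))))   [R3 at 1.1.1.3]
3. p(p(p(m(0, p(p(0)), p(p(b))))))  →  p(p(p(0)))   [R6 at 1.1.1]

p(p(p(0)))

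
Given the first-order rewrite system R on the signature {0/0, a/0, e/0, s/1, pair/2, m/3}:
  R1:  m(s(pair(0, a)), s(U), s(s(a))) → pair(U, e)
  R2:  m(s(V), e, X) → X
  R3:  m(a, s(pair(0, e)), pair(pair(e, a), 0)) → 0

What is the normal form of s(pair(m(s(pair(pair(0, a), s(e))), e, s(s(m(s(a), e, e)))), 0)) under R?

1. s(pair(m(s(pair(pair(0, a), s(e))), e, s(s(m(s(a), e, e)))), 0))  →  s(pair(s(s(m(s(a), e, e))), 0))   [R2 at 1.1]
2. s(pair(s(s(m(s(a), e, e))), 0))  →  s(pair(s(s(e)), 0))   [R2 at 1.1.1.1]

s(pair(s(s(e)), 0))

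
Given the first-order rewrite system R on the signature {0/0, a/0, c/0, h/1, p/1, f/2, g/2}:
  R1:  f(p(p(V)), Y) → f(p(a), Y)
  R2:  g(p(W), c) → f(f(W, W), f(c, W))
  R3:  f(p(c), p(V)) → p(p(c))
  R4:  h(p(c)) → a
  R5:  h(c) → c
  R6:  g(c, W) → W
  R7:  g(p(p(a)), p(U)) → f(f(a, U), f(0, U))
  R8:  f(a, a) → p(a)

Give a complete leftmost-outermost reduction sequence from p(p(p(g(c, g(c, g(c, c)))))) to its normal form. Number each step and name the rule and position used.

p(p(p(c)))

1. p(p(p(g(c, g(c, g(c, c))))))  →  p(p(p(g(c, g(c, c)))))   [R6 at 1.1.1]
2. p(p(p(g(c, g(c, c)))))  →  p(p(p(g(c, c))))   [R6 at 1.1.1]
3. p(p(p(g(c, c))))  →  p(p(p(c)))   [R6 at 1.1.1]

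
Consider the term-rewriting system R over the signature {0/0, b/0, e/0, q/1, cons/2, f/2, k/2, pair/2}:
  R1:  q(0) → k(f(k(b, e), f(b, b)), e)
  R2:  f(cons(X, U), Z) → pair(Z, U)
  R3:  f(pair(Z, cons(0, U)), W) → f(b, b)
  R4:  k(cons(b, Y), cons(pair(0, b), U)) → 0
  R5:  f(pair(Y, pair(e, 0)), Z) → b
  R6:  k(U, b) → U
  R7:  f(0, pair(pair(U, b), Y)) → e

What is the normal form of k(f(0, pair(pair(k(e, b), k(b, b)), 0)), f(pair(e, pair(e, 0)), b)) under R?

e

1. k(f(0, pair(pair(k(e, b), k(b, b)), 0)), f(pair(e, pair(e, 0)), b))  →  k(f(0, pair(pair(e, k(b, b)), 0)), f(pair(e, pair(e, 0)), b))   [R6 at 1.2.1.1]
2. k(f(0, pair(pair(e, k(b, b)), 0)), f(pair(e, pair(e, 0)), b))  →  k(f(0, pair(pair(e, b), 0)), f(pair(e, pair(e, 0)), b))   [R6 at 1.2.1.2]
3. k(f(0, pair(pair(e, b), 0)), f(pair(e, pair(e, 0)), b))  →  k(e, f(pair(e, pair(e, 0)), b))   [R7 at 1]
4. k(e, f(pair(e, pair(e, 0)), b))  →  k(e, b)   [R5 at 2]
5. k(e, b)  →  e   [R6 at ε]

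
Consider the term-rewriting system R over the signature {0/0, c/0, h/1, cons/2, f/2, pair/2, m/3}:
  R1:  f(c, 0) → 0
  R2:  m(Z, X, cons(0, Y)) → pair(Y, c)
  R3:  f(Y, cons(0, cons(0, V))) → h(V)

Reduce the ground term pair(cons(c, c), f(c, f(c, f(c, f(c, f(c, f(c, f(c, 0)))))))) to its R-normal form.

pair(cons(c, c), 0)

1. pair(cons(c, c), f(c, f(c, f(c, f(c, f(c, f(c, f(c, 0))))))))  →  pair(cons(c, c), f(c, f(c, f(c, f(c, f(c, f(c, 0)))))))   [R1 at 2.2.2.2.2.2.2]
2. pair(cons(c, c), f(c, f(c, f(c, f(c, f(c, f(c, 0)))))))  →  pair(cons(c, c), f(c, f(c, f(c, f(c, f(c, 0))))))   [R1 at 2.2.2.2.2.2]
3. pair(cons(c, c), f(c, f(c, f(c, f(c, f(c, 0))))))  →  pair(cons(c, c), f(c, f(c, f(c, f(c, 0)))))   [R1 at 2.2.2.2.2]
4. pair(cons(c, c), f(c, f(c, f(c, f(c, 0)))))  →  pair(cons(c, c), f(c, f(c, f(c, 0))))   [R1 at 2.2.2.2]
5. pair(cons(c, c), f(c, f(c, f(c, 0))))  →  pair(cons(c, c), f(c, f(c, 0)))   [R1 at 2.2.2]
6. pair(cons(c, c), f(c, f(c, 0)))  →  pair(cons(c, c), f(c, 0))   [R1 at 2.2]
7. pair(cons(c, c), f(c, 0))  →  pair(cons(c, c), 0)   [R1 at 2]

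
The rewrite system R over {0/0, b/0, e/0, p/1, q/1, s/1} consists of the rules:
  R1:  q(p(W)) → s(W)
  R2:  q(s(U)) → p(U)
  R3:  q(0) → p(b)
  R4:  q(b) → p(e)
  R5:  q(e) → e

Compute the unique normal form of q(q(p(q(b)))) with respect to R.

1. q(q(p(q(b))))  →  q(s(q(b)))   [R1 at 1]
2. q(s(q(b)))  →  p(q(b))   [R2 at ε]
3. p(q(b))  →  p(p(e))   [R4 at 1]

p(p(e))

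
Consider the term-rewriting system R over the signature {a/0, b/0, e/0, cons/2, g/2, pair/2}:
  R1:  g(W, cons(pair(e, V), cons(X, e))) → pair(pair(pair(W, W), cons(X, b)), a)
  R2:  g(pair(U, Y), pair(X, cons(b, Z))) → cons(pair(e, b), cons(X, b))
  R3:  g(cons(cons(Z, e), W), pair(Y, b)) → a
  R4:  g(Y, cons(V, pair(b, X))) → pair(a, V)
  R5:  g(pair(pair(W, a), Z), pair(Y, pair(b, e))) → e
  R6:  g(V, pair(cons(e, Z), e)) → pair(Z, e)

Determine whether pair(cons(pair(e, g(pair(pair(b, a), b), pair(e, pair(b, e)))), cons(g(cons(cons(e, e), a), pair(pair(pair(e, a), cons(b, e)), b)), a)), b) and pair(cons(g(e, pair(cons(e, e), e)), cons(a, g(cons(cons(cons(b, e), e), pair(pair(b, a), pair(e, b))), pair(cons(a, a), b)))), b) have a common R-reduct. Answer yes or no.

Reduce t₁ = pair(cons(pair(e, g(pair(pair(b, a), b), pair(e, pair(b, e)))), cons(g(cons(cons(e, e), a), pair(pair(pair(e, a), cons(b, e)), b)), a)), b):
1. pair(cons(pair(e, g(pair(pair(b, a), b), pair(e, pair(b, e)))), cons(g(cons(cons(e, e), a), pair(pair(pair(e, a), cons(b, e)), b)), a)), b)  →  pair(cons(pair(e, e), cons(g(cons(cons(e, e), a), pair(pair(pair(e, a), cons(b, e)), b)), a)), b)   [R5 at 1.1.2]
2. pair(cons(pair(e, e), cons(g(cons(cons(e, e), a), pair(pair(pair(e, a), cons(b, e)), b)), a)), b)  →  pair(cons(pair(e, e), cons(a, a)), b)   [R3 at 1.2.1]

Reduce t₂ = pair(cons(g(e, pair(cons(e, e), e)), cons(a, g(cons(cons(cons(b, e), e), pair(pair(b, a), pair(e, b))), pair(cons(a, a), b)))), b):
1. pair(cons(g(e, pair(cons(e, e), e)), cons(a, g(cons(cons(cons(b, e), e), pair(pair(b, a), pair(e, b))), pair(cons(a, a), b)))), b)  →  pair(cons(pair(e, e), cons(a, g(cons(cons(cons(b, e), e), pair(pair(b, a), pair(e, b))), pair(cons(a, a), b)))), b)   [R6 at 1.1]
2. pair(cons(pair(e, e), cons(a, g(cons(cons(cons(b, e), e), pair(pair(b, a), pair(e, b))), pair(cons(a, a), b)))), b)  →  pair(cons(pair(e, e), cons(a, a)), b)   [R3 at 1.2.2]

yes — NF(t₁) = pair(cons(pair(e, e), cons(a, a)), b), NF(t₂) = pair(cons(pair(e, e), cons(a, a)), b)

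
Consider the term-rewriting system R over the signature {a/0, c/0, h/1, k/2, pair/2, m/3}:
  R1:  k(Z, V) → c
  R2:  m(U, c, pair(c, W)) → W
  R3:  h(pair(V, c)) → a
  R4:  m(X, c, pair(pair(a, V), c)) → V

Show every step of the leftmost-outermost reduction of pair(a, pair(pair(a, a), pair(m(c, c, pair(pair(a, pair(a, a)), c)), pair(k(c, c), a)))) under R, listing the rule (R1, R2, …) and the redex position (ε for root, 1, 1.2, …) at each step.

pair(a, pair(pair(a, a), pair(pair(a, a), pair(c, a))))

1. pair(a, pair(pair(a, a), pair(m(c, c, pair(pair(a, pair(a, a)), c)), pair(k(c, c), a))))  →  pair(a, pair(pair(a, a), pair(pair(a, a), pair(k(c, c), a))))   [R4 at 2.2.1]
2. pair(a, pair(pair(a, a), pair(pair(a, a), pair(k(c, c), a))))  →  pair(a, pair(pair(a, a), pair(pair(a, a), pair(c, a))))   [R1 at 2.2.2.1]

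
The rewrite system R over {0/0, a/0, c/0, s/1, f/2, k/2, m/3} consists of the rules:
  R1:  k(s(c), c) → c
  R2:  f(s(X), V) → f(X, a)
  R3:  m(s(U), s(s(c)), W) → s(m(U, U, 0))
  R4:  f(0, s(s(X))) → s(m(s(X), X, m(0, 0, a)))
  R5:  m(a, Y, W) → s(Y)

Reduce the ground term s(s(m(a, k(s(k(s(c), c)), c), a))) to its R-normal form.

1. s(s(m(a, k(s(k(s(c), c)), c), a)))  →  s(s(s(k(s(k(s(c), c)), c))))   [R5 at 1.1]
2. s(s(s(k(s(k(s(c), c)), c))))  →  s(s(s(k(s(c), c))))   [R1 at 1.1.1.1.1]
3. s(s(s(k(s(c), c))))  →  s(s(s(c)))   [R1 at 1.1.1]

s(s(s(c)))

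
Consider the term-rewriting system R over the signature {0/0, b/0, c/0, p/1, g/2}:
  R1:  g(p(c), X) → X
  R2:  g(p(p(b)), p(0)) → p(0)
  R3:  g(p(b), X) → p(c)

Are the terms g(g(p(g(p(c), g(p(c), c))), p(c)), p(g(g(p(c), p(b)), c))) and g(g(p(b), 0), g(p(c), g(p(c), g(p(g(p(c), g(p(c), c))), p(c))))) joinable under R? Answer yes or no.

Reduce t₁ = g(g(p(g(p(c), g(p(c), c))), p(c)), p(g(g(p(c), p(b)), c))):
1. g(g(p(g(p(c), g(p(c), c))), p(c)), p(g(g(p(c), p(b)), c)))  →  g(g(p(g(p(c), c)), p(c)), p(g(g(p(c), p(b)), c)))   [R1 at 1.1.1]
2. g(g(p(g(p(c), c)), p(c)), p(g(g(p(c), p(b)), c)))  →  g(g(p(c), p(c)), p(g(g(p(c), p(b)), c)))   [R1 at 1.1.1]
3. g(g(p(c), p(c)), p(g(g(p(c), p(b)), c)))  →  g(p(c), p(g(g(p(c), p(b)), c)))   [R1 at 1]
4. g(p(c), p(g(g(p(c), p(b)), c)))  →  p(g(g(p(c), p(b)), c))   [R1 at ε]
5. p(g(g(p(c), p(b)), c))  →  p(g(p(b), c))   [R1 at 1.1]
6. p(g(p(b), c))  →  p(p(c))   [R3 at 1]

Reduce t₂ = g(g(p(b), 0), g(p(c), g(p(c), g(p(g(p(c), g(p(c), c))), p(c))))):
1. g(g(p(b), 0), g(p(c), g(p(c), g(p(g(p(c), g(p(c), c))), p(c)))))  →  g(p(c), g(p(c), g(p(c), g(p(g(p(c), g(p(c), c))), p(c)))))   [R3 at 1]
2. g(p(c), g(p(c), g(p(c), g(p(g(p(c), g(p(c), c))), p(c)))))  →  g(p(c), g(p(c), g(p(g(p(c), g(p(c), c))), p(c))))   [R1 at ε]
3. g(p(c), g(p(c), g(p(g(p(c), g(p(c), c))), p(c))))  →  g(p(c), g(p(g(p(c), g(p(c), c))), p(c)))   [R1 at ε]
4. g(p(c), g(p(g(p(c), g(p(c), c))), p(c)))  →  g(p(g(p(c), g(p(c), c))), p(c))   [R1 at ε]
5. g(p(g(p(c), g(p(c), c))), p(c))  →  g(p(g(p(c), c)), p(c))   [R1 at 1.1]
6. g(p(g(p(c), c)), p(c))  →  g(p(c), p(c))   [R1 at 1.1]
7. g(p(c), p(c))  →  p(c)   [R1 at ε]

no — NF(t₁) = p(p(c)), NF(t₂) = p(c)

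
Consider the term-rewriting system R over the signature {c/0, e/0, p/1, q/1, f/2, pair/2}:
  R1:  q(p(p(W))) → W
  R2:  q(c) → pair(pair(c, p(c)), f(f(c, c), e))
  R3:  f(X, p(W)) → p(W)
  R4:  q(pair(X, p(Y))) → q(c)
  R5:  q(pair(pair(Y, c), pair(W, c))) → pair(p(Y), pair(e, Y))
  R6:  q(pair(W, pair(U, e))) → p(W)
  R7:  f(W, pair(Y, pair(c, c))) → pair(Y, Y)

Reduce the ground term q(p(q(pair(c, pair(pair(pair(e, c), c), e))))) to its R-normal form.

1. q(p(q(pair(c, pair(pair(pair(e, c), c), e)))))  →  q(p(p(c)))   [R6 at 1.1]
2. q(p(p(c)))  →  c   [R1 at ε]

c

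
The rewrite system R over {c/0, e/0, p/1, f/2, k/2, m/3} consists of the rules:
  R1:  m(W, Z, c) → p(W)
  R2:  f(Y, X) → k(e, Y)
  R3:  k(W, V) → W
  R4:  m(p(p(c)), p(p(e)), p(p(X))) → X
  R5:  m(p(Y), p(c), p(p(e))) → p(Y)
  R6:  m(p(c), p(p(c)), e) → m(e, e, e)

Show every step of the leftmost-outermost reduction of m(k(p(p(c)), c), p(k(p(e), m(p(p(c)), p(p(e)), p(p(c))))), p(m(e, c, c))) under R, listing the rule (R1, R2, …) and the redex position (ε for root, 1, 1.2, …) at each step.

e

1. m(k(p(p(c)), c), p(k(p(e), m(p(p(c)), p(p(e)), p(p(c))))), p(m(e, c, c)))  →  m(p(p(c)), p(k(p(e), m(p(p(c)), p(p(e)), p(p(c))))), p(m(e, c, c)))   [R3 at 1]
2. m(p(p(c)), p(k(p(e), m(p(p(c)), p(p(e)), p(p(c))))), p(m(e, c, c)))  →  m(p(p(c)), p(p(e)), p(m(e, c, c)))   [R3 at 2.1]
3. m(p(p(c)), p(p(e)), p(m(e, c, c)))  →  m(p(p(c)), p(p(e)), p(p(e)))   [R1 at 3.1]
4. m(p(p(c)), p(p(e)), p(p(e)))  →  e   [R4 at ε]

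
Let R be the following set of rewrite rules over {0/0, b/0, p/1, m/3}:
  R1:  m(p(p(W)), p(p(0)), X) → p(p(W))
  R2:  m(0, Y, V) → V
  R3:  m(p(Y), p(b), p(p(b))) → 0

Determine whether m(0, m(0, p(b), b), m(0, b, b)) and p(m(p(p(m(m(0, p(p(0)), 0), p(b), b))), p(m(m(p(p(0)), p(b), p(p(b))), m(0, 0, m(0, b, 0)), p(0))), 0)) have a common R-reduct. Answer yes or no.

Reduce t₁ = m(0, m(0, p(b), b), m(0, b, b)):
1. m(0, m(0, p(b), b), m(0, b, b))  →  m(0, b, b)   [R2 at ε]
2. m(0, b, b)  →  b   [R2 at ε]

Reduce t₂ = p(m(p(p(m(m(0, p(p(0)), 0), p(b), b))), p(m(m(p(p(0)), p(b), p(p(b))), m(0, 0, m(0, b, 0)), p(0))), 0)):
1. p(m(p(p(m(m(0, p(p(0)), 0), p(b), b))), p(m(m(p(p(0)), p(b), p(p(b))), m(0, 0, m(0, b, 0)), p(0))), 0))  →  p(m(p(p(m(0, p(b), b))), p(m(m(p(p(0)), p(b), p(p(b))), m(0, 0, m(0, b, 0)), p(0))), 0))   [R2 at 1.1.1.1.1]
2. p(m(p(p(m(0, p(b), b))), p(m(m(p(p(0)), p(b), p(p(b))), m(0, 0, m(0, b, 0)), p(0))), 0))  →  p(m(p(p(b)), p(m(m(p(p(0)), p(b), p(p(b))), m(0, 0, m(0, b, 0)), p(0))), 0))   [R2 at 1.1.1.1]
3. p(m(p(p(b)), p(m(m(p(p(0)), p(b), p(p(b))), m(0, 0, m(0, b, 0)), p(0))), 0))  →  p(m(p(p(b)), p(m(0, m(0, 0, m(0, b, 0)), p(0))), 0))   [R3 at 1.2.1.1]
4. p(m(p(p(b)), p(m(0, m(0, 0, m(0, b, 0)), p(0))), 0))  →  p(m(p(p(b)), p(p(0)), 0))   [R2 at 1.2.1]
5. p(m(p(p(b)), p(p(0)), 0))  →  p(p(p(b)))   [R1 at 1]

no — NF(t₁) = b, NF(t₂) = p(p(p(b)))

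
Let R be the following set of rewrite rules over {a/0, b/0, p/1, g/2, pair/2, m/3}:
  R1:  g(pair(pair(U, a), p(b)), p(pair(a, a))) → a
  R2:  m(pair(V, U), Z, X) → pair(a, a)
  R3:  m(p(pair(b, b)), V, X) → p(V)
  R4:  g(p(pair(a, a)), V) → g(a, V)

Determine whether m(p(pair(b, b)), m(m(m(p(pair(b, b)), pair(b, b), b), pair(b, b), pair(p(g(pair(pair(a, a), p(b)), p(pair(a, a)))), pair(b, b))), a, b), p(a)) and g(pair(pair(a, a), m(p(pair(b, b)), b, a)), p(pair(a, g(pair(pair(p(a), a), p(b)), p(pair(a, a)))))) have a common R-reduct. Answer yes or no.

Reduce t₁ = m(p(pair(b, b)), m(m(m(p(pair(b, b)), pair(b, b), b), pair(b, b), pair(p(g(pair(pair(a, a), p(b)), p(pair(a, a)))), pair(b, b))), a, b), p(a)):
1. m(p(pair(b, b)), m(m(m(p(pair(b, b)), pair(b, b), b), pair(b, b), pair(p(g(pair(pair(a, a), p(b)), p(pair(a, a)))), pair(b, b))), a, b), p(a))  →  p(m(m(m(p(pair(b, b)), pair(b, b), b), pair(b, b), pair(p(g(pair(pair(a, a), p(b)), p(pair(a, a)))), pair(b, b))), a, b))   [R3 at ε]
2. p(m(m(m(p(pair(b, b)), pair(b, b), b), pair(b, b), pair(p(g(pair(pair(a, a), p(b)), p(pair(a, a)))), pair(b, b))), a, b))  →  p(m(m(p(pair(b, b)), pair(b, b), pair(p(g(pair(pair(a, a), p(b)), p(pair(a, a)))), pair(b, b))), a, b))   [R3 at 1.1.1]
3. p(m(m(p(pair(b, b)), pair(b, b), pair(p(g(pair(pair(a, a), p(b)), p(pair(a, a)))), pair(b, b))), a, b))  →  p(m(p(pair(b, b)), a, b))   [R3 at 1.1]
4. p(m(p(pair(b, b)), a, b))  →  p(p(a))   [R3 at 1]

Reduce t₂ = g(pair(pair(a, a), m(p(pair(b, b)), b, a)), p(pair(a, g(pair(pair(p(a), a), p(b)), p(pair(a, a)))))):
1. g(pair(pair(a, a), m(p(pair(b, b)), b, a)), p(pair(a, g(pair(pair(p(a), a), p(b)), p(pair(a, a))))))  →  g(pair(pair(a, a), p(b)), p(pair(a, g(pair(pair(p(a), a), p(b)), p(pair(a, a))))))   [R3 at 1.2]
2. g(pair(pair(a, a), p(b)), p(pair(a, g(pair(pair(p(a), a), p(b)), p(pair(a, a))))))  →  g(pair(pair(a, a), p(b)), p(pair(a, a)))   [R1 at 2.1.2]
3. g(pair(pair(a, a), p(b)), p(pair(a, a)))  →  a   [R1 at ε]

no — NF(t₁) = p(p(a)), NF(t₂) = a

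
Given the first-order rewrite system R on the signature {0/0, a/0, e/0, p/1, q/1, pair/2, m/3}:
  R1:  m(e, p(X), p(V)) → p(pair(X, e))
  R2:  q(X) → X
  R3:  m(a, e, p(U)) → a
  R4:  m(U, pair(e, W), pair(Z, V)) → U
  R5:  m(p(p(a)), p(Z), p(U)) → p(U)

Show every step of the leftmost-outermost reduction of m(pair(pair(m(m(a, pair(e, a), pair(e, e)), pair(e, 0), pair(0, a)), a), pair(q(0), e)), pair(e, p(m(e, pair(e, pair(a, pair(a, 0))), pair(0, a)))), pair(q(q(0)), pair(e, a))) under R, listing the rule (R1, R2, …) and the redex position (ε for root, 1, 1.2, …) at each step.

pair(pair(a, a), pair(0, e))

1. m(pair(pair(m(m(a, pair(e, a), pair(e, e)), pair(e, 0), pair(0, a)), a), pair(q(0), e)), pair(e, p(m(e, pair(e, pair(a, pair(a, 0))), pair(0, a)))), pair(q(q(0)), pair(e, a)))  →  pair(pair(m(m(a, pair(e, a), pair(e, e)), pair(e, 0), pair(0, a)), a), pair(q(0), e))   [R4 at ε]
2. pair(pair(m(m(a, pair(e, a), pair(e, e)), pair(e, 0), pair(0, a)), a), pair(q(0), e))  →  pair(pair(m(a, pair(e, a), pair(e, e)), a), pair(q(0), e))   [R4 at 1.1]
3. pair(pair(m(a, pair(e, a), pair(e, e)), a), pair(q(0), e))  →  pair(pair(a, a), pair(q(0), e))   [R4 at 1.1]
4. pair(pair(a, a), pair(q(0), e))  →  pair(pair(a, a), pair(0, e))   [R2 at 2.1]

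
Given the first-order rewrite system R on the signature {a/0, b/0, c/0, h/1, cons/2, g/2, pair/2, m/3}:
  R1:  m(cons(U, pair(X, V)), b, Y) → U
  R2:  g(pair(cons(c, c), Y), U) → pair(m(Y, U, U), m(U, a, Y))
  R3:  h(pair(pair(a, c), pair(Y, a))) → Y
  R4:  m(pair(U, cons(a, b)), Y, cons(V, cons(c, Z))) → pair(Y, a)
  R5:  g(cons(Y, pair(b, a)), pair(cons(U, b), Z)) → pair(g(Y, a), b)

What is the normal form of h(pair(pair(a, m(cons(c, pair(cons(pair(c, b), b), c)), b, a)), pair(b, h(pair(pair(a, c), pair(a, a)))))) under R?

1. h(pair(pair(a, m(cons(c, pair(cons(pair(c, b), b), c)), b, a)), pair(b, h(pair(pair(a, c), pair(a, a))))))  →  h(pair(pair(a, c), pair(b, h(pair(pair(a, c), pair(a, a))))))   [R1 at 1.1.2]
2. h(pair(pair(a, c), pair(b, h(pair(pair(a, c), pair(a, a))))))  →  h(pair(pair(a, c), pair(b, a)))   [R3 at 1.2.2]
3. h(pair(pair(a, c), pair(b, a)))  →  b   [R3 at ε]

b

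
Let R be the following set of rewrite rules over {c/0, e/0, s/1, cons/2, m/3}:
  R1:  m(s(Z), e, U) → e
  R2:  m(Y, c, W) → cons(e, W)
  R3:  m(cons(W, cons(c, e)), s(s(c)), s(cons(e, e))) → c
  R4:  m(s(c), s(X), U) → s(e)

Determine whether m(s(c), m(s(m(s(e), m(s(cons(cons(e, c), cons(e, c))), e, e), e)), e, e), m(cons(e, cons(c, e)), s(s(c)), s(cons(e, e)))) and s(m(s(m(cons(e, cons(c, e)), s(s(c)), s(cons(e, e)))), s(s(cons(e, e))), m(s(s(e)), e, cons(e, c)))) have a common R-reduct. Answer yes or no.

Reduce t₁ = m(s(c), m(s(m(s(e), m(s(cons(cons(e, c), cons(e, c))), e, e), e)), e, e), m(cons(e, cons(c, e)), s(s(c)), s(cons(e, e)))):
1. m(s(c), m(s(m(s(e), m(s(cons(cons(e, c), cons(e, c))), e, e), e)), e, e), m(cons(e, cons(c, e)), s(s(c)), s(cons(e, e))))  →  m(s(c), e, m(cons(e, cons(c, e)), s(s(c)), s(cons(e, e))))   [R1 at 2]
2. m(s(c), e, m(cons(e, cons(c, e)), s(s(c)), s(cons(e, e))))  →  e   [R1 at ε]

Reduce t₂ = s(m(s(m(cons(e, cons(c, e)), s(s(c)), s(cons(e, e)))), s(s(cons(e, e))), m(s(s(e)), e, cons(e, c)))):
1. s(m(s(m(cons(e, cons(c, e)), s(s(c)), s(cons(e, e)))), s(s(cons(e, e))), m(s(s(e)), e, cons(e, c))))  →  s(m(s(c), s(s(cons(e, e))), m(s(s(e)), e, cons(e, c))))   [R3 at 1.1.1]
2. s(m(s(c), s(s(cons(e, e))), m(s(s(e)), e, cons(e, c))))  →  s(s(e))   [R4 at 1]

no — NF(t₁) = e, NF(t₂) = s(s(e))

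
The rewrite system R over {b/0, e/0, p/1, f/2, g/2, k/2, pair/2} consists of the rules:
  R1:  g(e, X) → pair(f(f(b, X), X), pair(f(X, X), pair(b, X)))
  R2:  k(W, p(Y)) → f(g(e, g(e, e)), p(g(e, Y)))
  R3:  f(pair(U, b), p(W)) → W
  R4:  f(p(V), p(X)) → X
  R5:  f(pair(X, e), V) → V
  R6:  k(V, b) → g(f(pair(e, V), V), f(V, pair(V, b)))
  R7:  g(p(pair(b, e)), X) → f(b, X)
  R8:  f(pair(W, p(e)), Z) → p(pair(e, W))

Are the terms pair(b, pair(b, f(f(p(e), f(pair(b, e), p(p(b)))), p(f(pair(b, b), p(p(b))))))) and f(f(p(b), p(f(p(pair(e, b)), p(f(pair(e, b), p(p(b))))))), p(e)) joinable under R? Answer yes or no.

Reduce t₁ = pair(b, pair(b, f(f(p(e), f(pair(b, e), p(p(b)))), p(f(pair(b, b), p(p(b))))))):
1. pair(b, pair(b, f(f(p(e), f(pair(b, e), p(p(b)))), p(f(pair(b, b), p(p(b)))))))  →  pair(b, pair(b, f(f(p(e), p(p(b))), p(f(pair(b, b), p(p(b)))))))   [R5 at 2.2.1.2]
2. pair(b, pair(b, f(f(p(e), p(p(b))), p(f(pair(b, b), p(p(b)))))))  →  pair(b, pair(b, f(p(b), p(f(pair(b, b), p(p(b)))))))   [R4 at 2.2.1]
3. pair(b, pair(b, f(p(b), p(f(pair(b, b), p(p(b)))))))  →  pair(b, pair(b, f(pair(b, b), p(p(b)))))   [R4 at 2.2]
4. pair(b, pair(b, f(pair(b, b), p(p(b)))))  →  pair(b, pair(b, p(b)))   [R3 at 2.2]

Reduce t₂ = f(f(p(b), p(f(p(pair(e, b)), p(f(pair(e, b), p(p(b))))))), p(e)):
1. f(f(p(b), p(f(p(pair(e, b)), p(f(pair(e, b), p(p(b))))))), p(e))  →  f(f(p(pair(e, b)), p(f(pair(e, b), p(p(b))))), p(e))   [R4 at 1]
2. f(f(p(pair(e, b)), p(f(pair(e, b), p(p(b))))), p(e))  →  f(f(pair(e, b), p(p(b))), p(e))   [R4 at 1]
3. f(f(pair(e, b), p(p(b))), p(e))  →  f(p(b), p(e))   [R3 at 1]
4. f(p(b), p(e))  →  e   [R4 at ε]

no — NF(t₁) = pair(b, pair(b, p(b))), NF(t₂) = e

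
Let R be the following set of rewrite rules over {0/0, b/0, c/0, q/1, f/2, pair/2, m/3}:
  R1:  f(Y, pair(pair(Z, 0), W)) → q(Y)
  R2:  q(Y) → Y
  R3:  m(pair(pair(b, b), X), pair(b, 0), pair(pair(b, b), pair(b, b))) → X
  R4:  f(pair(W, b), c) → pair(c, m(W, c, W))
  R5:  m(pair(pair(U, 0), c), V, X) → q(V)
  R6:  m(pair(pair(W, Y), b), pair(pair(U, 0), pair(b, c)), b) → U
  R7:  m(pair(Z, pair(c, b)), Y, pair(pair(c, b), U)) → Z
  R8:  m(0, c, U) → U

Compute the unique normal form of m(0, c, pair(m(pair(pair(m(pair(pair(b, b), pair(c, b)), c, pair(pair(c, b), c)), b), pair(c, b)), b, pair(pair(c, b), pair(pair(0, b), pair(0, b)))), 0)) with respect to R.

1. m(0, c, pair(m(pair(pair(m(pair(pair(b, b), pair(c, b)), c, pair(pair(c, b), c)), b), pair(c, b)), b, pair(pair(c, b), pair(pair(0, b), pair(0, b)))), 0))  →  pair(m(pair(pair(m(pair(pair(b, b), pair(c, b)), c, pair(pair(c, b), c)), b), pair(c, b)), b, pair(pair(c, b), pair(pair(0, b), pair(0, b)))), 0)   [R8 at ε]
2. pair(m(pair(pair(m(pair(pair(b, b), pair(c, b)), c, pair(pair(c, b), c)), b), pair(c, b)), b, pair(pair(c, b), pair(pair(0, b), pair(0, b)))), 0)  →  pair(pair(m(pair(pair(b, b), pair(c, b)), c, pair(pair(c, b), c)), b), 0)   [R7 at 1]
3. pair(pair(m(pair(pair(b, b), pair(c, b)), c, pair(pair(c, b), c)), b), 0)  →  pair(pair(pair(b, b), b), 0)   [R7 at 1.1]

pair(pair(pair(b, b), b), 0)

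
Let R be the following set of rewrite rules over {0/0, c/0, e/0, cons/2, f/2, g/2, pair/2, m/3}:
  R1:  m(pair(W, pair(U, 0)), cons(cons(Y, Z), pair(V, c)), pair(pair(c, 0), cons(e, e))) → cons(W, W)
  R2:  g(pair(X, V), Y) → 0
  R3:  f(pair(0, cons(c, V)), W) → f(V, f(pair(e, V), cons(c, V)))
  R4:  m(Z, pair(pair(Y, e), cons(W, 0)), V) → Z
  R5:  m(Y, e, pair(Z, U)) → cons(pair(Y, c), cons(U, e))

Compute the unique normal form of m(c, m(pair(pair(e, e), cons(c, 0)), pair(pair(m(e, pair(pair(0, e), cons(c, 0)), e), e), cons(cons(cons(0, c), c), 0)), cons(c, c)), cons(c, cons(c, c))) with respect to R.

1. m(c, m(pair(pair(e, e), cons(c, 0)), pair(pair(m(e, pair(pair(0, e), cons(c, 0)), e), e), cons(cons(cons(0, c), c), 0)), cons(c, c)), cons(c, cons(c, c)))  →  m(c, pair(pair(e, e), cons(c, 0)), cons(c, cons(c, c)))   [R4 at 2]
2. m(c, pair(pair(e, e), cons(c, 0)), cons(c, cons(c, c)))  →  c   [R4 at ε]

c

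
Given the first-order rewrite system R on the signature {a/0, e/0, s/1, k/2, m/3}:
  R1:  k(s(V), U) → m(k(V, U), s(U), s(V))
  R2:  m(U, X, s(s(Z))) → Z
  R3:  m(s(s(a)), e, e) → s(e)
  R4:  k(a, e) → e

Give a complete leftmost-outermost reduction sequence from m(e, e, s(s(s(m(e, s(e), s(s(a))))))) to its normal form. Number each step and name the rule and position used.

1. m(e, e, s(s(s(m(e, s(e), s(s(a)))))))  →  s(m(e, s(e), s(s(a))))   [R2 at ε]
2. s(m(e, s(e), s(s(a))))  →  s(a)   [R2 at 1]

s(a)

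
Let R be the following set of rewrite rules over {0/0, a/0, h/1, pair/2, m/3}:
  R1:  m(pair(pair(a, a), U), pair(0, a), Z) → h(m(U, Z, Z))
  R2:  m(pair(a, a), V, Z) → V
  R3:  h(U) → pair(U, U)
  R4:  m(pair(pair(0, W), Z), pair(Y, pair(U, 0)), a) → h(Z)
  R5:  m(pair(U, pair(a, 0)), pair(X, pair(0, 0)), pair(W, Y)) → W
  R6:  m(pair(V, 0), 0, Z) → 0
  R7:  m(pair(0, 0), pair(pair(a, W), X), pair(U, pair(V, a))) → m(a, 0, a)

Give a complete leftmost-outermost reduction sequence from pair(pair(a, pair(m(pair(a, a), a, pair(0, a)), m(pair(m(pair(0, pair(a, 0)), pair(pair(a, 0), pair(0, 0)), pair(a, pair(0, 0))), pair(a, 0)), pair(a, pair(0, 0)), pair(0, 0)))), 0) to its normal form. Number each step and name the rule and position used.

pair(pair(a, pair(a, 0)), 0)

1. pair(pair(a, pair(m(pair(a, a), a, pair(0, a)), m(pair(m(pair(0, pair(a, 0)), pair(pair(a, 0), pair(0, 0)), pair(a, pair(0, 0))), pair(a, 0)), pair(a, pair(0, 0)), pair(0, 0)))), 0)  →  pair(pair(a, pair(a, m(pair(m(pair(0, pair(a, 0)), pair(pair(a, 0), pair(0, 0)), pair(a, pair(0, 0))), pair(a, 0)), pair(a, pair(0, 0)), pair(0, 0)))), 0)   [R2 at 1.2.1]
2. pair(pair(a, pair(a, m(pair(m(pair(0, pair(a, 0)), pair(pair(a, 0), pair(0, 0)), pair(a, pair(0, 0))), pair(a, 0)), pair(a, pair(0, 0)), pair(0, 0)))), 0)  →  pair(pair(a, pair(a, 0)), 0)   [R5 at 1.2.2]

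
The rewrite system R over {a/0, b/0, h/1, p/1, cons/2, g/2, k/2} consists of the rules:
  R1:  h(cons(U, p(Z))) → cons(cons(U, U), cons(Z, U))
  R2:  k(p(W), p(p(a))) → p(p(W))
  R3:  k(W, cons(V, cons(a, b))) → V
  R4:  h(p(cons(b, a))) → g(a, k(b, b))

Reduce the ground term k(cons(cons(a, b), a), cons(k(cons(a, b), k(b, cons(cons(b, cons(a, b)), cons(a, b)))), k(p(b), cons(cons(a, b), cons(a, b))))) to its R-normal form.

b

1. k(cons(cons(a, b), a), cons(k(cons(a, b), k(b, cons(cons(b, cons(a, b)), cons(a, b)))), k(p(b), cons(cons(a, b), cons(a, b)))))  →  k(cons(cons(a, b), a), cons(k(cons(a, b), cons(b, cons(a, b))), k(p(b), cons(cons(a, b), cons(a, b)))))   [R3 at 2.1.2]
2. k(cons(cons(a, b), a), cons(k(cons(a, b), cons(b, cons(a, b))), k(p(b), cons(cons(a, b), cons(a, b)))))  →  k(cons(cons(a, b), a), cons(b, k(p(b), cons(cons(a, b), cons(a, b)))))   [R3 at 2.1]
3. k(cons(cons(a, b), a), cons(b, k(p(b), cons(cons(a, b), cons(a, b)))))  →  k(cons(cons(a, b), a), cons(b, cons(a, b)))   [R3 at 2.2]
4. k(cons(cons(a, b), a), cons(b, cons(a, b)))  →  b   [R3 at ε]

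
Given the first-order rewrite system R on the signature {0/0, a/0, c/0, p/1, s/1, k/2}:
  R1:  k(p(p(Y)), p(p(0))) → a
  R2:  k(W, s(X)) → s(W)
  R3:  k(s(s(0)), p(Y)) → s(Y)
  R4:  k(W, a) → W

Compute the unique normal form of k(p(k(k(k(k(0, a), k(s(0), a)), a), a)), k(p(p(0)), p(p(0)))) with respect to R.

p(s(0))

1. k(p(k(k(k(k(0, a), k(s(0), a)), a), a)), k(p(p(0)), p(p(0))))  →  k(p(k(k(k(0, a), k(s(0), a)), a)), k(p(p(0)), p(p(0))))   [R4 at 1.1]
2. k(p(k(k(k(0, a), k(s(0), a)), a)), k(p(p(0)), p(p(0))))  →  k(p(k(k(0, a), k(s(0), a))), k(p(p(0)), p(p(0))))   [R4 at 1.1]
3. k(p(k(k(0, a), k(s(0), a))), k(p(p(0)), p(p(0))))  →  k(p(k(0, k(s(0), a))), k(p(p(0)), p(p(0))))   [R4 at 1.1.1]
4. k(p(k(0, k(s(0), a))), k(p(p(0)), p(p(0))))  →  k(p(k(0, s(0))), k(p(p(0)), p(p(0))))   [R4 at 1.1.2]
5. k(p(k(0, s(0))), k(p(p(0)), p(p(0))))  →  k(p(s(0)), k(p(p(0)), p(p(0))))   [R2 at 1.1]
6. k(p(s(0)), k(p(p(0)), p(p(0))))  →  k(p(s(0)), a)   [R1 at 2]
7. k(p(s(0)), a)  →  p(s(0))   [R4 at ε]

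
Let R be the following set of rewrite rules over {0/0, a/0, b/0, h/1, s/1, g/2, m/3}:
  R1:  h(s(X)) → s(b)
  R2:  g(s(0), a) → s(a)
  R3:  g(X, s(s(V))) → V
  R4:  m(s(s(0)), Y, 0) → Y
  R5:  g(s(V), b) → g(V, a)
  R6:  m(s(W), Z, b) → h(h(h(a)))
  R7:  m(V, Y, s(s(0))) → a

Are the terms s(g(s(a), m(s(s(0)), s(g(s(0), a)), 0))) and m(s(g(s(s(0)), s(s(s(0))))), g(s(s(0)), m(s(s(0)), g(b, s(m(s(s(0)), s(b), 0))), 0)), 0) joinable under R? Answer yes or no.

Reduce t₁ = s(g(s(a), m(s(s(0)), s(g(s(0), a)), 0))):
1. s(g(s(a), m(s(s(0)), s(g(s(0), a)), 0)))  →  s(g(s(a), s(g(s(0), a))))   [R4 at 1.2]
2. s(g(s(a), s(g(s(0), a))))  →  s(g(s(a), s(s(a))))   [R2 at 1.2.1]
3. s(g(s(a), s(s(a))))  →  s(a)   [R3 at 1]

Reduce t₂ = m(s(g(s(s(0)), s(s(s(0))))), g(s(s(0)), m(s(s(0)), g(b, s(m(s(s(0)), s(b), 0))), 0)), 0):
1. m(s(g(s(s(0)), s(s(s(0))))), g(s(s(0)), m(s(s(0)), g(b, s(m(s(s(0)), s(b), 0))), 0)), 0)  →  m(s(s(0)), g(s(s(0)), m(s(s(0)), g(b, s(m(s(s(0)), s(b), 0))), 0)), 0)   [R3 at 1.1]
2. m(s(s(0)), g(s(s(0)), m(s(s(0)), g(b, s(m(s(s(0)), s(b), 0))), 0)), 0)  →  g(s(s(0)), m(s(s(0)), g(b, s(m(s(s(0)), s(b), 0))), 0))   [R4 at ε]
3. g(s(s(0)), m(s(s(0)), g(b, s(m(s(s(0)), s(b), 0))), 0))  →  g(s(s(0)), g(b, s(m(s(s(0)), s(b), 0))))   [R4 at 2]
4. g(s(s(0)), g(b, s(m(s(s(0)), s(b), 0))))  →  g(s(s(0)), g(b, s(s(b))))   [R4 at 2.2.1]
5. g(s(s(0)), g(b, s(s(b))))  →  g(s(s(0)), b)   [R3 at 2]
6. g(s(s(0)), b)  →  g(s(0), a)   [R5 at ε]
7. g(s(0), a)  →  s(a)   [R2 at ε]

yes — NF(t₁) = s(a), NF(t₂) = s(a)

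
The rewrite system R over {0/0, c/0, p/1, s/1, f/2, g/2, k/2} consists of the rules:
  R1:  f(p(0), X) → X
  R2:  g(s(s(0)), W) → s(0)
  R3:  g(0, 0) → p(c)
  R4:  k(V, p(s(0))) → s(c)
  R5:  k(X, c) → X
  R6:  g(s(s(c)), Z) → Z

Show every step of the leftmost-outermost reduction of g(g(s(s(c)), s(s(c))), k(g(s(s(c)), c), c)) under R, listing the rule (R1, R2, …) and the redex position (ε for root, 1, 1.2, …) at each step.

1. g(g(s(s(c)), s(s(c))), k(g(s(s(c)), c), c))  →  g(s(s(c)), k(g(s(s(c)), c), c))   [R6 at 1]
2. g(s(s(c)), k(g(s(s(c)), c), c))  →  k(g(s(s(c)), c), c)   [R6 at ε]
3. k(g(s(s(c)), c), c)  →  g(s(s(c)), c)   [R5 at ε]
4. g(s(s(c)), c)  →  c   [R6 at ε]

c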